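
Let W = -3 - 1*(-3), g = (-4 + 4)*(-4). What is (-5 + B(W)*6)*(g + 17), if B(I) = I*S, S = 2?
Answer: -85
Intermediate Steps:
g = 0 (g = 0*(-4) = 0)
W = 0 (W = -3 + 3 = 0)
B(I) = 2*I (B(I) = I*2 = 2*I)
(-5 + B(W)*6)*(g + 17) = (-5 + (2*0)*6)*(0 + 17) = (-5 + 0*6)*17 = (-5 + 0)*17 = -5*17 = -85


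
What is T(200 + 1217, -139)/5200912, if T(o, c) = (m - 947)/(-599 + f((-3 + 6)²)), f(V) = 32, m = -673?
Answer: 5/9101596 ≈ 5.4935e-7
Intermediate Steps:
T(o, c) = 20/7 (T(o, c) = (-673 - 947)/(-599 + 32) = -1620/(-567) = -1620*(-1/567) = 20/7)
T(200 + 1217, -139)/5200912 = (20/7)/5200912 = (20/7)*(1/5200912) = 5/9101596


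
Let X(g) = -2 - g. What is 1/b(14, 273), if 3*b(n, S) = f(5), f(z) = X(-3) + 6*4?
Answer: 3/25 ≈ 0.12000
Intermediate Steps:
f(z) = 25 (f(z) = (-2 - 1*(-3)) + 6*4 = (-2 + 3) + 24 = 1 + 24 = 25)
b(n, S) = 25/3 (b(n, S) = (1/3)*25 = 25/3)
1/b(14, 273) = 1/(25/3) = 3/25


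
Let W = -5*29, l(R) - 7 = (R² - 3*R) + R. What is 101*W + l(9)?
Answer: -14575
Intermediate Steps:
l(R) = 7 + R² - 2*R (l(R) = 7 + ((R² - 3*R) + R) = 7 + (R² - 2*R) = 7 + R² - 2*R)
W = -145
101*W + l(9) = 101*(-145) + (7 + 9² - 2*9) = -14645 + (7 + 81 - 18) = -14645 + 70 = -14575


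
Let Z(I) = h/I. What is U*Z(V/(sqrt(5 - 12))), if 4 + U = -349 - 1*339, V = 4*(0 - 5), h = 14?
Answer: 2422*I*sqrt(7)/5 ≈ 1281.6*I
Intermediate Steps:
V = -20 (V = 4*(-5) = -20)
U = -692 (U = -4 + (-349 - 1*339) = -4 + (-349 - 339) = -4 - 688 = -692)
Z(I) = 14/I
U*Z(V/(sqrt(5 - 12))) = -9688/((-20/sqrt(5 - 12))) = -9688/((-20*(-I*sqrt(7)/7))) = -9688/((-(-20)*I*sqrt(7)/7)) = -9688/(20*I*sqrt(7)/7) = -9688*(-I*sqrt(7)/20) = -(-2422)*I*sqrt(7)/5 = 2422*I*sqrt(7)/5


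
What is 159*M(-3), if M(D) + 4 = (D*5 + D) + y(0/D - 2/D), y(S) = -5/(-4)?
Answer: -13197/4 ≈ -3299.3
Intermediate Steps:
y(S) = 5/4 (y(S) = -5*(-¼) = 5/4)
M(D) = -11/4 + 6*D (M(D) = -4 + ((D*5 + D) + 5/4) = -4 + ((5*D + D) + 5/4) = -4 + (6*D + 5/4) = -4 + (5/4 + 6*D) = -11/4 + 6*D)
159*M(-3) = 159*(-11/4 + 6*(-3)) = 159*(-11/4 - 18) = 159*(-83/4) = -13197/4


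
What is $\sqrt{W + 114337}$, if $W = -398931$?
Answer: $i \sqrt{284594} \approx 533.47 i$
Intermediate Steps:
$\sqrt{W + 114337} = \sqrt{-398931 + 114337} = \sqrt{-284594} = i \sqrt{284594}$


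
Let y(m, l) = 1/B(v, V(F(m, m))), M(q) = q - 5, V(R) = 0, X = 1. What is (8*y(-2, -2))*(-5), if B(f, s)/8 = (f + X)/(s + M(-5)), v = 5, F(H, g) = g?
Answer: 25/3 ≈ 8.3333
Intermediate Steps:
M(q) = -5 + q
B(f, s) = 8*(1 + f)/(-10 + s) (B(f, s) = 8*((f + 1)/(s + (-5 - 5))) = 8*((1 + f)/(s - 10)) = 8*((1 + f)/(-10 + s)) = 8*(1 + f)/(-10 + s))
y(m, l) = -5/24 (y(m, l) = 1/(8*(1 + 5)/(-10 + 0)) = 1/(8*6/(-10)) = 1/(8*(-⅒)*6) = 1/(-24/5) = -5/24)
(8*y(-2, -2))*(-5) = (8*(-5/24))*(-5) = -5/3*(-5) = 25/3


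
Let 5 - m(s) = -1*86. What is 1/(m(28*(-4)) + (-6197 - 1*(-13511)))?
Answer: 1/7405 ≈ 0.00013504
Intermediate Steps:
m(s) = 91 (m(s) = 5 - (-1)*86 = 5 - 1*(-86) = 5 + 86 = 91)
1/(m(28*(-4)) + (-6197 - 1*(-13511))) = 1/(91 + (-6197 - 1*(-13511))) = 1/(91 + (-6197 + 13511)) = 1/(91 + 7314) = 1/7405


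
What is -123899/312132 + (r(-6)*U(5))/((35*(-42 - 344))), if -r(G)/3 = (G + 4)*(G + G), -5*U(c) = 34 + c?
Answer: -243311687/554855700 ≈ -0.43851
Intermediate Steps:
U(c) = -34/5 - c/5 (U(c) = -(34 + c)/5 = -34/5 - c/5)
r(G) = -6*G*(4 + G) (r(G) = -3*(G + 4)*(G + G) = -3*(4 + G)*2*G = -6*G*(4 + G))
-123899/312132 + (r(-6)*U(5))/((35*(-42 - 344))) = -123899/312132 + ((-6*(-6)*(4 - 6))*(-34/5 - 1/5*5))/((35*(-42 - 344))) = -123899*1/312132 + ((-6*(-6)*(-2))*(-34/5 - 1))/((35*(-386))) = -6521/16428 - 72*(-39/5)/(-13510) = -6521/16428 + (2808/5)*(-1/13510) = -6521/16428 - 1404/33775 = -243311687/554855700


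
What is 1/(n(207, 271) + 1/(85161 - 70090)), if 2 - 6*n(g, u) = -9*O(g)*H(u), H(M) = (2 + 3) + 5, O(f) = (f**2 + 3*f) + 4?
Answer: 45213/29483864504 ≈ 1.5335e-6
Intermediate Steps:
O(f) = 4 + f**2 + 3*f
H(M) = 10 (H(M) = 5 + 5 = 10)
n(g, u) = 181/3 + 15*g**2 + 45*g (n(g, u) = 1/3 - (-3)*(4 + g**2 + 3*g)*10/2 = 1/3 - (-3)*(40 + 10*g**2 + 30*g)/2 = 1/3 - (-360 - 270*g - 90*g**2)/6 = 1/3 + (60 + 15*g**2 + 45*g) = 181/3 + 15*g**2 + 45*g)
1/(n(207, 271) + 1/(85161 - 70090)) = 1/((181/3 + 15*207**2 + 45*207) + 1/(85161 - 70090)) = 1/((181/3 + 15*42849 + 9315) + 1/15071) = 1/((181/3 + 642735 + 9315) + 1/15071) = 1/(1956331/3 + 1/15071) = 1/(29483864504/45213) = 45213/29483864504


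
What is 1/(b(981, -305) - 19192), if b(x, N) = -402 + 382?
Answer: -1/19212 ≈ -5.2051e-5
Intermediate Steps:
b(x, N) = -20
1/(b(981, -305) - 19192) = 1/(-20 - 19192) = 1/(-19212) = -1/19212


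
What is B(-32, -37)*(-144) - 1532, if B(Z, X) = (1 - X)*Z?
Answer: 173572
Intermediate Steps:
B(Z, X) = Z*(1 - X)
B(-32, -37)*(-144) - 1532 = -32*(1 - 1*(-37))*(-144) - 1532 = -32*(1 + 37)*(-144) - 1532 = -32*38*(-144) - 1532 = -1216*(-144) - 1532 = 175104 - 1532 = 173572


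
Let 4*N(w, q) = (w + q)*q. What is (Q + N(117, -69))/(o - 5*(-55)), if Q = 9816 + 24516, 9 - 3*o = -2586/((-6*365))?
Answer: 105120/871 ≈ 120.69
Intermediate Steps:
o = 2854/1095 (o = 3 - (-862)/((-6*365)) = 3 - (-862)/(-2190) = 3 - (-862)*(-1)/2190 = 3 - ⅓*431/365 = 3 - 431/1095 = 2854/1095 ≈ 2.6064)
N(w, q) = q*(q + w)/4 (N(w, q) = ((w + q)*q)/4 = ((q + w)*q)/4 = (q*(q + w))/4 = q*(q + w)/4)
Q = 34332
(Q + N(117, -69))/(o - 5*(-55)) = (34332 + (¼)*(-69)*(-69 + 117))/(2854/1095 - 5*(-55)) = (34332 + (¼)*(-69)*48)/(2854/1095 + 275) = (34332 - 828)/(303979/1095) = 33504*(1095/303979) = 105120/871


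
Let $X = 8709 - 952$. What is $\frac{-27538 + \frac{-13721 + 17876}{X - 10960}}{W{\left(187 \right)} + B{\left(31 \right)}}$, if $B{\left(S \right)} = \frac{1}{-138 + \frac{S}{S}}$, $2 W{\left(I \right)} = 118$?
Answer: $- \frac{12084546553}{25886646} \approx -466.83$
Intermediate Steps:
$W{\left(I \right)} = 59$ ($W{\left(I \right)} = \frac{1}{2} \cdot 118 = 59$)
$X = 7757$
$B{\left(S \right)} = - \frac{1}{137}$ ($B{\left(S \right)} = \frac{1}{-138 + 1} = \frac{1}{-137} = - \frac{1}{137}$)
$\frac{-27538 + \frac{-13721 + 17876}{X - 10960}}{W{\left(187 \right)} + B{\left(31 \right)}} = \frac{-27538 + \frac{-13721 + 17876}{7757 - 10960}}{59 - \frac{1}{137}} = \frac{-27538 + \frac{4155}{-3203}}{\frac{8082}{137}} = \left(-27538 + 4155 \left(- \frac{1}{3203}\right)\right) \frac{137}{8082} = \left(-27538 - \frac{4155}{3203}\right) \frac{137}{8082} = \left(- \frac{88208369}{3203}\right) \frac{137}{8082} = - \frac{12084546553}{25886646}$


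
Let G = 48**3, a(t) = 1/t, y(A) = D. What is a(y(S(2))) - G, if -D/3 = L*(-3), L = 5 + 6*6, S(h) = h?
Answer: -40808447/369 ≈ -1.1059e+5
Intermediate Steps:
L = 41 (L = 5 + 36 = 41)
D = 369 (D = -123*(-3) = -3*(-123) = 369)
y(A) = 369
G = 110592
a(y(S(2))) - G = 1/369 - 1*110592 = 1/369 - 110592 = -40808447/369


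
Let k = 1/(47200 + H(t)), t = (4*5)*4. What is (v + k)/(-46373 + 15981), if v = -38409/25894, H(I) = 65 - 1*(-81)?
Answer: 454621655/9314975707752 ≈ 4.8805e-5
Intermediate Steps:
t = 80 (t = 20*4 = 80)
H(I) = 146 (H(I) = 65 + 81 = 146)
v = -38409/25894 (v = -38409*1/25894 = -38409/25894 ≈ -1.4833)
k = 1/47346 (k = 1/(47200 + 146) = 1/47346 ≈ 2.1121e-5)
(v + k)/(-46373 + 15981) = (-38409/25894 + 1/47346)/(-46373 + 15981) = -454621655/306494331/(-30392) = -454621655/306494331*(-1/30392) = 454621655/9314975707752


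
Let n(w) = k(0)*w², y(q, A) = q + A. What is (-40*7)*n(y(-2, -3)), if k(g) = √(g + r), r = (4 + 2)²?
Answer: -42000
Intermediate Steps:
y(q, A) = A + q
r = 36 (r = 6² = 36)
k(g) = √(36 + g) (k(g) = √(g + 36) = √(36 + g))
n(w) = 6*w² (n(w) = √(36 + 0)*w² = √36*w² = 6*w²)
(-40*7)*n(y(-2, -3)) = (-40*7)*(6*(-3 - 2)²) = -1680*(-5)² = -1680*25 = -280*150 = -42000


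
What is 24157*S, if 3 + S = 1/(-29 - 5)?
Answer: -146363/2 ≈ -73182.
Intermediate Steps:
S = -103/34 (S = -3 + 1/(-29 - 5) = -3 + 1/(-34) = -3 - 1/34 = -103/34 ≈ -3.0294)
24157*S = 24157*(-103/34) = -146363/2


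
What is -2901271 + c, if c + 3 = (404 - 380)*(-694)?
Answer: -2917930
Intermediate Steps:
c = -16659 (c = -3 + (404 - 380)*(-694) = -3 + 24*(-694) = -3 - 16656 = -16659)
-2901271 + c = -2901271 - 16659 = -2917930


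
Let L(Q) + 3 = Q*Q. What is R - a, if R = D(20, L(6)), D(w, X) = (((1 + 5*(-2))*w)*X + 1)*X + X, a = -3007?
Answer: -192947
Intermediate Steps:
L(Q) = -3 + Q² (L(Q) = -3 + Q*Q = -3 + Q²)
D(w, X) = X + X*(1 - 9*X*w) (D(w, X) = (((1 - 10)*w)*X + 1)*X + X = ((-9*w)*X + 1)*X + X = (-9*X*w + 1)*X + X = (1 - 9*X*w)*X + X = X*(1 - 9*X*w) + X = X + X*(1 - 9*X*w))
R = -195954 (R = (-3 + 6²)*(2 - 9*(-3 + 6²)*20) = (-3 + 36)*(2 - 9*(-3 + 36)*20) = 33*(2 - 9*33*20) = 33*(2 - 5940) = 33*(-5938) = -195954)
R - a = -195954 - 1*(-3007) = -195954 + 3007 = -192947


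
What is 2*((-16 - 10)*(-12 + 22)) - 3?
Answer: -523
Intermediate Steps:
2*((-16 - 10)*(-12 + 22)) - 3 = 2*(-26*10) - 3 = 2*(-260) - 3 = -520 - 3 = -523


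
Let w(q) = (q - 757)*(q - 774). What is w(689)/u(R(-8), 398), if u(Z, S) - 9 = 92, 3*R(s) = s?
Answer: 5780/101 ≈ 57.228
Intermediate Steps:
R(s) = s/3
u(Z, S) = 101 (u(Z, S) = 9 + 92 = 101)
w(q) = (-774 + q)*(-757 + q) (w(q) = (-757 + q)*(-774 + q) = (-774 + q)*(-757 + q))
w(689)/u(R(-8), 398) = (585918 + 689**2 - 1531*689)/101 = (585918 + 474721 - 1054859)*(1/101) = 5780*(1/101) = 5780/101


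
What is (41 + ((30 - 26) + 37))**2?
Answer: 6724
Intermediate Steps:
(41 + ((30 - 26) + 37))**2 = (41 + (4 + 37))**2 = (41 + 41)**2 = 82**2 = 6724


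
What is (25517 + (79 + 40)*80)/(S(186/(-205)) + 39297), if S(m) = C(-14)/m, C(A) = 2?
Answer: 3258441/3654416 ≈ 0.89164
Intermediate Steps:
S(m) = 2/m
(25517 + (79 + 40)*80)/(S(186/(-205)) + 39297) = (25517 + (79 + 40)*80)/(2/((186/(-205))) + 39297) = (25517 + 119*80)/(2/((186*(-1/205))) + 39297) = (25517 + 9520)/(2/(-186/205) + 39297) = 35037/(2*(-205/186) + 39297) = 35037/(-205/93 + 39297) = 35037/(3654416/93) = 35037*(93/3654416) = 3258441/3654416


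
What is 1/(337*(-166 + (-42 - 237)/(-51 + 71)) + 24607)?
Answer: -20/720723 ≈ -2.7750e-5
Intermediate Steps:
1/(337*(-166 + (-42 - 237)/(-51 + 71)) + 24607) = 1/(337*(-166 - 279/20) + 24607) = 1/(337*(-3599/20) + 24607) = 1/(-1212863/20 + 24607) = 1/(-720723/20) = -20/720723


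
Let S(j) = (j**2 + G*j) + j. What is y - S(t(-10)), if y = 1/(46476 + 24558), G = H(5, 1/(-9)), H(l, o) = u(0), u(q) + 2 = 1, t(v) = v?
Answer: -7103399/71034 ≈ -100.00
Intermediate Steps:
u(q) = -1 (u(q) = -2 + 1 = -1)
H(l, o) = -1
G = -1
S(j) = j**2 (S(j) = (j**2 - j) + j = j**2)
y = 1/71034 ≈ 1.4078e-5
y - S(t(-10)) = 1/71034 - 1*(-10)**2 = 1/71034 - 1*100 = 1/71034 - 100 = -7103399/71034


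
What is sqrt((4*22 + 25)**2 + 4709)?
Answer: 3*sqrt(1942) ≈ 132.20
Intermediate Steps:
sqrt((4*22 + 25)**2 + 4709) = sqrt((88 + 25)**2 + 4709) = sqrt(113**2 + 4709) = sqrt(12769 + 4709) = sqrt(17478) = 3*sqrt(1942)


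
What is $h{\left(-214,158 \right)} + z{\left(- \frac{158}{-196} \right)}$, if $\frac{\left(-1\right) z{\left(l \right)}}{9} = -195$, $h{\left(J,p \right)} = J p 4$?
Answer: $-133493$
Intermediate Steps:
$h{\left(J,p \right)} = 4 J p$
$z{\left(l \right)} = 1755$ ($z{\left(l \right)} = \left(-9\right) \left(-195\right) = 1755$)
$h{\left(-214,158 \right)} + z{\left(- \frac{158}{-196} \right)} = 4 \left(-214\right) 158 + 1755 = -135248 + 1755 = -133493$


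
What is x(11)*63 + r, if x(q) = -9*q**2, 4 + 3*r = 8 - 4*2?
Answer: -205825/3 ≈ -68608.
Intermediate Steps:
r = -4/3 (r = -4/3 + (8 - 4*2)/3 = -4/3 + (8 - 1*8)/3 = -4/3 + (8 - 8)/3 = -4/3 + (1/3)*0 = -4/3 + 0 = -4/3 ≈ -1.3333)
x(11)*63 + r = -9*11**2*63 - 4/3 = -9*121*63 - 4/3 = -1089*63 - 4/3 = -68607 - 4/3 = -205825/3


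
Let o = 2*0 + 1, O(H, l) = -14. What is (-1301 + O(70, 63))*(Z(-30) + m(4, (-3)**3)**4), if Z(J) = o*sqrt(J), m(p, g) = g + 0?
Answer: -698844915 - 1315*I*sqrt(30) ≈ -6.9885e+8 - 7202.6*I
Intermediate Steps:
o = 1 (o = 0 + 1 = 1)
m(p, g) = g
Z(J) = sqrt(J) (Z(J) = 1*sqrt(J) = sqrt(J))
(-1301 + O(70, 63))*(Z(-30) + m(4, (-3)**3)**4) = (-1301 - 14)*(sqrt(-30) + ((-3)**3)**4) = -1315*(I*sqrt(30) + (-27)**4) = -1315*(I*sqrt(30) + 531441) = -1315*(531441 + I*sqrt(30)) = -698844915 - 1315*I*sqrt(30)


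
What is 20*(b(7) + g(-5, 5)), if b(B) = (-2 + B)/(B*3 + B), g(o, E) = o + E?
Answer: 25/7 ≈ 3.5714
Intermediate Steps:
g(o, E) = E + o
b(B) = (-2 + B)/(4*B) (b(B) = (-2 + B)/(3*B + B) = (-2 + B)/((4*B)) = (-2 + B)*(1/(4*B)) = (-2 + B)/(4*B))
20*(b(7) + g(-5, 5)) = 20*((¼)*(-2 + 7)/7 + (5 - 5)) = 20*((¼)*(⅐)*5 + 0) = 20*(5/28 + 0) = 20*(5/28) = 25/7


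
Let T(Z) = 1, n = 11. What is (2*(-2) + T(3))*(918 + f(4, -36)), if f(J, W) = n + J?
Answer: -2799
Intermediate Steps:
f(J, W) = 11 + J
(2*(-2) + T(3))*(918 + f(4, -36)) = (2*(-2) + 1)*(918 + (11 + 4)) = (-4 + 1)*(918 + 15) = -3*933 = -2799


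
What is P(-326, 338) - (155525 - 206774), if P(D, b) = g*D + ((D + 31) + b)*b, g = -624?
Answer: 269207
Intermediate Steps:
P(D, b) = -624*D + b*(31 + D + b) (P(D, b) = -624*D + ((D + 31) + b)*b = -624*D + ((31 + D) + b)*b = -624*D + (31 + D + b)*b = -624*D + b*(31 + D + b))
P(-326, 338) - (155525 - 206774) = (338² - 624*(-326) + 31*338 - 326*338) - (155525 - 206774) = (114244 + 203424 + 10478 - 110188) - 1*(-51249) = 217958 + 51249 = 269207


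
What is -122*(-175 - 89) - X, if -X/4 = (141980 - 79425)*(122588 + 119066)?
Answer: 60466696088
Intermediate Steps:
X = -60466663880 (X = -4*(141980 - 79425)*(122588 + 119066) = -250220*241654 = -4*15116665970 = -60466663880)
-122*(-175 - 89) - X = -122*(-175 - 89) - 1*(-60466663880) = -122*(-264) + 60466663880 = 32208 + 60466663880 = 60466696088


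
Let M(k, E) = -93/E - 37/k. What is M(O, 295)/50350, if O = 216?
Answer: -31003/3208302000 ≈ -9.6634e-6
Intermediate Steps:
M(O, 295)/50350 = (-93/295 - 37/216)/50350 = (-93*1/295 - 37*1/216)*(1/50350) = (-93/295 - 37/216)*(1/50350) = -31003/63720*1/50350 = -31003/3208302000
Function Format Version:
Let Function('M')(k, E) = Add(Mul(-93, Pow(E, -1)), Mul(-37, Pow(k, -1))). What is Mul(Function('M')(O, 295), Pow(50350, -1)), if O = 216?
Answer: Rational(-31003, 3208302000) ≈ -9.6634e-6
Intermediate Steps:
Mul(Function('M')(O, 295), Pow(50350, -1)) = Mul(Add(Mul(-93, Pow(295, -1)), Mul(-37, Pow(216, -1))), Pow(50350, -1)) = Mul(Add(Mul(-93, Rational(1, 295)), Mul(-37, Rational(1, 216))), Rational(1, 50350)) = Mul(Add(Rational(-93, 295), Rational(-37, 216)), Rational(1, 50350)) = Mul(Rational(-31003, 63720), Rational(1, 50350)) = Rational(-31003, 3208302000)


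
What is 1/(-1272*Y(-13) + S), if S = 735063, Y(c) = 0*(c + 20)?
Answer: 1/735063 ≈ 1.3604e-6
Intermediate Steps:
Y(c) = 0 (Y(c) = 0*(20 + c) = 0)
1/(-1272*Y(-13) + S) = 1/(-1272*0 + 735063) = 1/(0 + 735063) = 1/735063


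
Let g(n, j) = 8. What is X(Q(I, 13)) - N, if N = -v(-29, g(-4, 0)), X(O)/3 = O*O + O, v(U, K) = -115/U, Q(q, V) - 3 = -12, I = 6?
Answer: 6379/29 ≈ 219.97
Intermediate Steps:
Q(q, V) = -9 (Q(q, V) = 3 - 12 = -9)
X(O) = 3*O + 3*O² (X(O) = 3*(O*O + O) = 3*(O² + O) = 3*(O + O²) = 3*O + 3*O²)
N = -115/29 (N = -(-115)/(-29) = -(-115)*(-1)/29 = -1*115/29 = -115/29 ≈ -3.9655)
X(Q(I, 13)) - N = 3*(-9)*(1 - 9) - 1*(-115/29) = 3*(-9)*(-8) + 115/29 = 216 + 115/29 = 6379/29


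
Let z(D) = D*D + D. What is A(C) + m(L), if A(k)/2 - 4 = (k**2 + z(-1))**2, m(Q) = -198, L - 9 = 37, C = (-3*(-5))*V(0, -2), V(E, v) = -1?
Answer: 101060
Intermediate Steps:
C = -15 (C = -3*(-5)*(-1) = 15*(-1) = -15)
L = 46 (L = 9 + 37 = 46)
z(D) = D + D**2 (z(D) = D**2 + D = D + D**2)
A(k) = 8 + 2*k**4 (A(k) = 8 + 2*(k**2 - (1 - 1))**2 = 8 + 2*(k**2 - 1*0)**2 = 8 + 2*(k**2 + 0)**2 = 8 + 2*(k**2)**2 = 8 + 2*k**4)
A(C) + m(L) = (8 + 2*(-15)**4) - 198 = (8 + 2*50625) - 198 = (8 + 101250) - 198 = 101258 - 198 = 101060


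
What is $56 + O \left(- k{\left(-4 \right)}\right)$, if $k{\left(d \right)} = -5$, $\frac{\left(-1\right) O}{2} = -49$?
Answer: $546$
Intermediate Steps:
$O = 98$ ($O = \left(-2\right) \left(-49\right) = 98$)
$56 + O \left(- k{\left(-4 \right)}\right) = 56 + 98 \left(\left(-1\right) \left(-5\right)\right) = 56 + 98 \cdot 5 = 56 + 490 = 546$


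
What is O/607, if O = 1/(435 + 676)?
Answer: 1/674377 ≈ 1.4828e-6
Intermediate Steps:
O = 1/1111 ≈ 0.00090009
O/607 = (1/1111)/607 = (1/1111)*(1/607) = 1/674377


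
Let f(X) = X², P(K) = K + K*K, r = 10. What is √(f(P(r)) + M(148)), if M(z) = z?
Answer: 2*√3062 ≈ 110.67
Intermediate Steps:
P(K) = K + K²
√(f(P(r)) + M(148)) = √((10*(1 + 10))² + 148) = √((10*11)² + 148) = √(110² + 148) = √(12100 + 148) = √12248 = 2*√3062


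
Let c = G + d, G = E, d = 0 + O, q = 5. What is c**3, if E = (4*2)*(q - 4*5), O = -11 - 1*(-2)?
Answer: -2146689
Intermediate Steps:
O = -9 (O = -11 + 2 = -9)
d = -9 (d = 0 - 9 = -9)
E = -120 (E = (4*2)*(5 - 4*5) = 8*(5 - 20) = 8*(-15) = -120)
G = -120
c = -129 (c = -120 - 9 = -129)
c**3 = (-129)**3 = -2146689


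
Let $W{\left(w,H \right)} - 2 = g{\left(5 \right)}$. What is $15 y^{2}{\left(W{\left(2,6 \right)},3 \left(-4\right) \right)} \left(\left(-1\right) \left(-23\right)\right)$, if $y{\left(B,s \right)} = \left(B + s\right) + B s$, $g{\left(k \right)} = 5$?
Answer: $2732745$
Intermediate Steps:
$W{\left(w,H \right)} = 7$ ($W{\left(w,H \right)} = 2 + 5 = 7$)
$y{\left(B,s \right)} = B + s + B s$
$15 y^{2}{\left(W{\left(2,6 \right)},3 \left(-4\right) \right)} \left(\left(-1\right) \left(-23\right)\right) = 15 \left(7 + 3 \left(-4\right) + 7 \cdot 3 \left(-4\right)\right)^{2} \left(\left(-1\right) \left(-23\right)\right) = 15 \left(7 - 12 + 7 \left(-12\right)\right)^{2} \cdot 23 = 15 \left(7 - 12 - 84\right)^{2} \cdot 23 = 15 \left(-89\right)^{2} \cdot 23 = 15 \cdot 7921 \cdot 23 = 118815 \cdot 23 = 2732745$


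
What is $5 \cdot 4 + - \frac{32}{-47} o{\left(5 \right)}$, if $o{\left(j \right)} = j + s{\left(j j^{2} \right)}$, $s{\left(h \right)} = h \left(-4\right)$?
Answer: $- \frac{14900}{47} \approx -317.02$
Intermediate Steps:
$s{\left(h \right)} = - 4 h$
$o{\left(j \right)} = j - 4 j^{3}$ ($o{\left(j \right)} = j - 4 j j^{2} = j - 4 j^{3}$)
$5 \cdot 4 + - \frac{32}{-47} o{\left(5 \right)} = 5 \cdot 4 + - \frac{32}{-47} \left(5 - 4 \cdot 5^{3}\right) = 20 + \left(-32\right) \left(- \frac{1}{47}\right) \left(5 - 500\right) = 20 + \frac{32 \left(5 - 500\right)}{47} = 20 + \frac{32}{47} \left(-495\right) = 20 - \frac{15840}{47} = - \frac{14900}{47}$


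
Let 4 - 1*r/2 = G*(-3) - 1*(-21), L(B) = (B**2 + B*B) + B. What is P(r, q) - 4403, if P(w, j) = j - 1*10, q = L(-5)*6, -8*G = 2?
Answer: -4143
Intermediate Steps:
L(B) = B + 2*B**2 (L(B) = (B**2 + B**2) + B = 2*B**2 + B = B + 2*B**2)
G = -1/4 (G = -1/8*2 = -1/4 ≈ -0.25000)
q = 270 (q = -5*(1 + 2*(-5))*6 = -5*(1 - 10)*6 = -5*(-9)*6 = 45*6 = 270)
r = -71/2 (r = 8 - 2*(-1/4*(-3) - 1*(-21)) = 8 - 2*(3/4 + 21) = 8 - 2*87/4 = 8 - 87/2 = -71/2 ≈ -35.500)
P(w, j) = -10 + j (P(w, j) = j - 10 = -10 + j)
P(r, q) - 4403 = (-10 + 270) - 4403 = 260 - 4403 = -4143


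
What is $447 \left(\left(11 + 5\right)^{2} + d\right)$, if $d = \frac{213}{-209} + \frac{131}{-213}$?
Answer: $\frac{1687216996}{14839} \approx 1.137 \cdot 10^{5}$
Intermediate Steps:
$d = - \frac{72748}{44517}$ ($d = 213 \left(- \frac{1}{209}\right) + 131 \left(- \frac{1}{213}\right) = - \frac{213}{209} - \frac{131}{213} = - \frac{72748}{44517} \approx -1.6342$)
$447 \left(\left(11 + 5\right)^{2} + d\right) = 447 \left(\left(11 + 5\right)^{2} - \frac{72748}{44517}\right) = 447 \left(16^{2} - \frac{72748}{44517}\right) = 447 \left(256 - \frac{72748}{44517}\right) = 447 \cdot \frac{11323604}{44517} = \frac{1687216996}{14839}$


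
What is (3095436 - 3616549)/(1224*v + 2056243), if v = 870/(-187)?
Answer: -5732243/22556033 ≈ -0.25413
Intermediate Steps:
v = -870/187 (v = 870*(-1/187) = -870/187 ≈ -4.6524)
(3095436 - 3616549)/(1224*v + 2056243) = (3095436 - 3616549)/(1224*(-870/187) + 2056243) = -521113/(-62640/11 + 2056243) = -521113/22556033/11 = -521113*11/22556033 = -5732243/22556033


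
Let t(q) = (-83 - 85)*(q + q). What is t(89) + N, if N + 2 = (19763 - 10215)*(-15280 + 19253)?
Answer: 37904298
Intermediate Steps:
t(q) = -336*q
N = 37934202 (N = -2 + (19763 - 10215)*(-15280 + 19253) = -2 + 9548*3973 = -2 + 37934204 = 37934202)
t(89) + N = -336*89 + 37934202 = -29904 + 37934202 = 37904298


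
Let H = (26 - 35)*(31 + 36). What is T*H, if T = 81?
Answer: -48843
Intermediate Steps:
H = -603 (H = -9*67 = -603)
T*H = 81*(-603) = -48843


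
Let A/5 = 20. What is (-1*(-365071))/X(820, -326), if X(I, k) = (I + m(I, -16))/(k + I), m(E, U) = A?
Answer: 90172537/460 ≈ 1.9603e+5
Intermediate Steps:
A = 100 (A = 5*20 = 100)
m(E, U) = 100
X(I, k) = (100 + I)/(I + k) (X(I, k) = (I + 100)/(k + I) = (100 + I)/(I + k))
(-1*(-365071))/X(820, -326) = (-1*(-365071))/(((100 + 820)/(820 - 326))) = 365071/((920/494)) = 365071/(((1/494)*920)) = 365071/(460/247) = 365071*(247/460) = 90172537/460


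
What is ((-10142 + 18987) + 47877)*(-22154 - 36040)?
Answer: -3300880068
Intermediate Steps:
((-10142 + 18987) + 47877)*(-22154 - 36040) = (8845 + 47877)*(-58194) = 56722*(-58194) = -3300880068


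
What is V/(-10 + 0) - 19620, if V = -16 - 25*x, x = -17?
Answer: -196609/10 ≈ -19661.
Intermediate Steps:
V = 409 (V = -16 - 25*(-17) = -16 + 425 = 409)
V/(-10 + 0) - 19620 = 409/(-10 + 0) - 19620 = 409/(-10) - 19620 = -⅒*409 - 19620 = -409/10 - 19620 = -196609/10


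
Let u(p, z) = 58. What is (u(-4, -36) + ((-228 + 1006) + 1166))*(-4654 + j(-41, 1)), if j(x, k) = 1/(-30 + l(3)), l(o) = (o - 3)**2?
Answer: -139760621/15 ≈ -9.3174e+6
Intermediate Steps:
l(o) = (-3 + o)**2
j(x, k) = -1/30 (j(x, k) = 1/(-30 + (-3 + 3)**2) = 1/(-30 + 0**2) = 1/(-30 + 0) = 1/(-30) = -1/30)
(u(-4, -36) + ((-228 + 1006) + 1166))*(-4654 + j(-41, 1)) = (58 + ((-228 + 1006) + 1166))*(-4654 - 1/30) = (58 + (778 + 1166))*(-139621/30) = (58 + 1944)*(-139621/30) = 2002*(-139621/30) = -139760621/15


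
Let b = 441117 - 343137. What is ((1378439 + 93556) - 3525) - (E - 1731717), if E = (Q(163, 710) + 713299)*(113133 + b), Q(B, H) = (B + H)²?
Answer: -311478831177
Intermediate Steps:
b = 97980
E = 311482031364 (E = ((163 + 710)² + 713299)*(113133 + 97980) = (873² + 713299)*211113 = (762129 + 713299)*211113 = 1475428*211113 = 311482031364)
((1378439 + 93556) - 3525) - (E - 1731717) = ((1378439 + 93556) - 3525) - (311482031364 - 1731717) = (1471995 - 3525) - 1*311480299647 = 1468470 - 311480299647 = -311478831177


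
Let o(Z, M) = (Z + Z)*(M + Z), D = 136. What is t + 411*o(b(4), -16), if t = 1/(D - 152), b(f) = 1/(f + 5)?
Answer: -626939/432 ≈ -1451.2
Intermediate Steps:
b(f) = 1/(5 + f)
t = -1/16 (t = 1/(136 - 152) = 1/(-16) = -1/16 ≈ -0.062500)
o(Z, M) = 2*Z*(M + Z) (o(Z, M) = (2*Z)*(M + Z) = 2*Z*(M + Z))
t + 411*o(b(4), -16) = -1/16 + 411*(2*(-16 + 1/(5 + 4))/(5 + 4)) = -1/16 + 411*(2*(-16 + 1/9)/9) = -1/16 + 411*(2*(1/9)*(-16 + 1/9)) = -1/16 + 411*(2*(1/9)*(-143/9)) = -1/16 + 411*(-286/81) = -1/16 - 39182/27 = -626939/432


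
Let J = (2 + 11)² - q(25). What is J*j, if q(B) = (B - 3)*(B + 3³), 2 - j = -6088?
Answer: -5937750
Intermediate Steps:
j = 6090 (j = 2 - 1*(-6088) = 2 + 6088 = 6090)
q(B) = (-3 + B)*(27 + B) (q(B) = (-3 + B)*(B + 27) = (-3 + B)*(27 + B))
J = -975 (J = (2 + 11)² - (-81 + 25² + 24*25) = 13² - (-81 + 625 + 600) = 169 - 1*1144 = 169 - 1144 = -975)
J*j = -975*6090 = -5937750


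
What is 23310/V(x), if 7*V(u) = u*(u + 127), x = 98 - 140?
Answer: -777/17 ≈ -45.706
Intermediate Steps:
x = -42
V(u) = u*(127 + u)/7 (V(u) = (u*(u + 127))/7 = (u*(127 + u))/7 = u*(127 + u)/7)
23310/V(x) = 23310/(((1/7)*(-42)*(127 - 42))) = 23310/(((1/7)*(-42)*85)) = 23310/(-510) = 23310*(-1/510) = -777/17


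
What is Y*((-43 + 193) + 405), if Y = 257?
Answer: 142635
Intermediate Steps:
Y*((-43 + 193) + 405) = 257*((-43 + 193) + 405) = 257*(150 + 405) = 257*555 = 142635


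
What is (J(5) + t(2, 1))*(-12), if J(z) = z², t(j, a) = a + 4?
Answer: -360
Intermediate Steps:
t(j, a) = 4 + a
(J(5) + t(2, 1))*(-12) = (5² + (4 + 1))*(-12) = (25 + 5)*(-12) = 30*(-12) = -360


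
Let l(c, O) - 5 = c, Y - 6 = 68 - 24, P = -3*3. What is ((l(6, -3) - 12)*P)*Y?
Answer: 450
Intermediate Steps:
P = -9
Y = 50 (Y = 6 + (68 - 24) = 6 + 44 = 50)
l(c, O) = 5 + c
((l(6, -3) - 12)*P)*Y = (((5 + 6) - 12)*(-9))*50 = ((11 - 12)*(-9))*50 = -1*(-9)*50 = 9*50 = 450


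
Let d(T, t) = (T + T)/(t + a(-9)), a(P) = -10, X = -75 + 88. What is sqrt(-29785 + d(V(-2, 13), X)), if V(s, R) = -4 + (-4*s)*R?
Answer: I*sqrt(267465)/3 ≈ 172.39*I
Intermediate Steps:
V(s, R) = -4 - 4*R*s
X = 13
d(T, t) = 2*T/(-10 + t) (d(T, t) = (T + T)/(t - 10) = (2*T)/(-10 + t) = 2*T/(-10 + t))
sqrt(-29785 + d(V(-2, 13), X)) = sqrt(-29785 + 2*(-4 - 4*13*(-2))/(-10 + 13)) = sqrt(-29785 + 2*(-4 + 104)/3) = sqrt(-29785 + 2*100*(1/3)) = sqrt(-29785 + 200/3) = sqrt(-89155/3) = I*sqrt(267465)/3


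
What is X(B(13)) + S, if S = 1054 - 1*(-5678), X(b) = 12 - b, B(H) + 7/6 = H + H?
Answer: 40315/6 ≈ 6719.2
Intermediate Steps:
B(H) = -7/6 + 2*H (B(H) = -7/6 + (H + H) = -7/6 + 2*H)
S = 6732 (S = 1054 + 5678 = 6732)
X(B(13)) + S = (12 - (-7/6 + 2*13)) + 6732 = (12 - (-7/6 + 26)) + 6732 = (12 - 1*149/6) + 6732 = (12 - 149/6) + 6732 = -77/6 + 6732 = 40315/6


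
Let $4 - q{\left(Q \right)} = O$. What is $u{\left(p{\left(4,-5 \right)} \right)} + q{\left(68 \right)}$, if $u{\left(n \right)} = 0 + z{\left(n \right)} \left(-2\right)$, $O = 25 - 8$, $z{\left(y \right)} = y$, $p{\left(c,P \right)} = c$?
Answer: $-21$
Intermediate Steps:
$O = 17$ ($O = 25 - 8 = 17$)
$q{\left(Q \right)} = -13$ ($q{\left(Q \right)} = 4 - 17 = -13$)
$u{\left(n \right)} = - 2 n$ ($u{\left(n \right)} = 0 + n \left(-2\right) = 0 - 2 n = - 2 n$)
$u{\left(p{\left(4,-5 \right)} \right)} + q{\left(68 \right)} = \left(-2\right) 4 - 13 = -8 - 13 = -21$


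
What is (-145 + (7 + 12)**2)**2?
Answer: 46656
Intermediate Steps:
(-145 + (7 + 12)**2)**2 = (-145 + 19**2)**2 = (-145 + 361)**2 = 216**2 = 46656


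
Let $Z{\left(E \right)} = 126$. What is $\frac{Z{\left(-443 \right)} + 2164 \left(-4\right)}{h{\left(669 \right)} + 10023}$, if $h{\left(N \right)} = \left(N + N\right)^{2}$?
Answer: $- \frac{8530}{1800267} \approx -0.0047382$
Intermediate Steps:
$h{\left(N \right)} = 4 N^{2}$ ($h{\left(N \right)} = \left(2 N\right)^{2} = 4 N^{2}$)
$\frac{Z{\left(-443 \right)} + 2164 \left(-4\right)}{h{\left(669 \right)} + 10023} = \frac{126 + 2164 \left(-4\right)}{4 \cdot 669^{2} + 10023} = \frac{126 - 8656}{4 \cdot 447561 + 10023} = - \frac{8530}{1790244 + 10023} = - \frac{8530}{1800267}$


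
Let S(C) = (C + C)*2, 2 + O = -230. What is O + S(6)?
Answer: -208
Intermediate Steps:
O = -232 (O = -2 - 230 = -232)
S(C) = 4*C (S(C) = (2*C)*2 = 4*C)
O + S(6) = -232 + 4*6 = -232 + 24 = -208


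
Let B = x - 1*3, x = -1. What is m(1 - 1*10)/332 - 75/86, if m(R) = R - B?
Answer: -12665/14276 ≈ -0.88715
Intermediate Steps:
B = -4 (B = -1 - 1*3 = -1 - 3 = -4)
m(R) = 4 + R (m(R) = R - 1*(-4) = R + 4 = 4 + R)
m(1 - 1*10)/332 - 75/86 = (4 + (1 - 1*10))/332 - 75/86 = (4 + (1 - 10))*(1/332) - 75*1/86 = (4 - 9)*(1/332) - 75/86 = -5*1/332 - 75/86 = -5/332 - 75/86 = -12665/14276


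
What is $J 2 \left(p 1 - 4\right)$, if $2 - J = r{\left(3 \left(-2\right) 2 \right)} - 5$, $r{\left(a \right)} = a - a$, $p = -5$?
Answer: $-126$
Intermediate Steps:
$r{\left(a \right)} = 0$
$J = 7$ ($J = 2 - \left(0 - 5\right) = 2 - -5 = 2 + 5 = 7$)
$J 2 \left(p 1 - 4\right) = 7 \cdot 2 \left(\left(-5\right) 1 - 4\right) = 7 \cdot 2 \left(-5 - 4\right) = 7 \cdot 2 \left(-9\right) = 7 \left(-18\right) = -126$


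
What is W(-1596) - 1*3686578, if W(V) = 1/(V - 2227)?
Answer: -14093787695/3823 ≈ -3.6866e+6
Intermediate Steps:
W(V) = 1/(-2227 + V)
W(-1596) - 1*3686578 = 1/(-2227 - 1596) - 1*3686578 = 1/(-3823) - 3686578 = -1/3823 - 3686578 = -14093787695/3823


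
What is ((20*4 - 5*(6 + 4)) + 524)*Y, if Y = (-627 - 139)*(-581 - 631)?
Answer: 514329168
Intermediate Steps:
Y = 928392 (Y = -766*(-1212) = 928392)
((20*4 - 5*(6 + 4)) + 524)*Y = ((20*4 - 5*(6 + 4)) + 524)*928392 = ((80 - 5*10) + 524)*928392 = ((80 - 50) + 524)*928392 = (30 + 524)*928392 = 554*928392 = 514329168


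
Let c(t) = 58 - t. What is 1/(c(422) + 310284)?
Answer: 1/309920 ≈ 3.2266e-6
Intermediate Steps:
1/(c(422) + 310284) = 1/((58 - 1*422) + 310284) = 1/((58 - 422) + 310284) = 1/(-364 + 310284) = 1/309920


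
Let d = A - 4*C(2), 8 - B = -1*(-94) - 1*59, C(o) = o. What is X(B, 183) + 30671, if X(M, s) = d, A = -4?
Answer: 30659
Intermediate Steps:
B = -27 (B = 8 - (-1*(-94) - 1*59) = 8 - (94 - 59) = 8 - 1*35 = 8 - 35 = -27)
d = -12 (d = -4 - 4*2 = -4 - 8 = -12)
X(M, s) = -12
X(B, 183) + 30671 = -12 + 30671 = 30659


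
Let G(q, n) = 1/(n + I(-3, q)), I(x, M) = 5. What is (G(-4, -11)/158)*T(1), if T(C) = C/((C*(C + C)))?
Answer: -1/1896 ≈ -0.00052743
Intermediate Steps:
G(q, n) = 1/(5 + n) (G(q, n) = 1/(n + 5) = 1/(5 + n))
T(C) = 1/(2*C) (T(C) = C/((C*(2*C))) = C/((2*C²)) = C*(1/(2*C²)) = 1/(2*C))
(G(-4, -11)/158)*T(1) = (1/((5 - 11)*158))*((½)/1) = ((1/158)/(-6))*((½)*1) = -⅙*1/158*(½) = -1/948*½ = -1/1896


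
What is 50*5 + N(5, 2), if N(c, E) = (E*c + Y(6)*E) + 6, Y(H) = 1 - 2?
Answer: 264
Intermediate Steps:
Y(H) = -1
N(c, E) = 6 - E + E*c (N(c, E) = (E*c - E) + 6 = (-E + E*c) + 6 = 6 - E + E*c)
50*5 + N(5, 2) = 50*5 + (6 - 1*2 + 2*5) = 250 + (6 - 2 + 10) = 250 + 14 = 264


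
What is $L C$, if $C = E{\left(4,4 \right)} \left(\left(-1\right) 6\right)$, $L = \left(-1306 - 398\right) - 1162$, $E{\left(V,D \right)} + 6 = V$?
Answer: $-34392$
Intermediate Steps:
$E{\left(V,D \right)} = -6 + V$
$L = -2866$ ($L = -1704 - 1162 = -2866$)
$C = 12$ ($C = \left(-6 + 4\right) \left(\left(-1\right) 6\right) = \left(-2\right) \left(-6\right) = 12$)
$L C = \left(-2866\right) 12 = -34392$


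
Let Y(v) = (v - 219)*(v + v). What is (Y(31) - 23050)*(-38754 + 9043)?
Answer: 1031149966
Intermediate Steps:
Y(v) = 2*v*(-219 + v) (Y(v) = (-219 + v)*(2*v) = 2*v*(-219 + v))
(Y(31) - 23050)*(-38754 + 9043) = (2*31*(-219 + 31) - 23050)*(-38754 + 9043) = (2*31*(-188) - 23050)*(-29711) = (-11656 - 23050)*(-29711) = -34706*(-29711) = 1031149966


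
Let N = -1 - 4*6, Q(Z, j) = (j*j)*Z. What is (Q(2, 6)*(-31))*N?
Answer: 55800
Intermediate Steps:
Q(Z, j) = Z*j**2 (Q(Z, j) = j**2*Z = Z*j**2)
N = -25 (N = -1 - 24 = -25)
(Q(2, 6)*(-31))*N = ((2*6**2)*(-31))*(-25) = ((2*36)*(-31))*(-25) = (72*(-31))*(-25) = -2232*(-25) = 55800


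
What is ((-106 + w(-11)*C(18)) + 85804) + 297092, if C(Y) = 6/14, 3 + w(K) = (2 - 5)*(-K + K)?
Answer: 2679521/7 ≈ 3.8279e+5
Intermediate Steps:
w(K) = -3 (w(K) = -3 + (2 - 5)*(-K + K) = -3 - 3*0 = -3 + 0 = -3)
C(Y) = 3/7 (C(Y) = 6*(1/14) = 3/7)
((-106 + w(-11)*C(18)) + 85804) + 297092 = ((-106 - 3*3/7) + 85804) + 297092 = ((-106 - 9/7) + 85804) + 297092 = (-751/7 + 85804) + 297092 = 599877/7 + 297092 = 2679521/7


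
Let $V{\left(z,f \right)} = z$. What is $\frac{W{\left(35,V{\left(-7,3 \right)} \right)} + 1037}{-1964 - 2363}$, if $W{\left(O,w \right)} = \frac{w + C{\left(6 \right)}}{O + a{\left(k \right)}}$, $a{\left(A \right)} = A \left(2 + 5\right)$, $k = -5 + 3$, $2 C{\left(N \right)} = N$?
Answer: $- \frac{21773}{90867} \approx -0.23961$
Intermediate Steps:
$C{\left(N \right)} = \frac{N}{2}$
$k = -2$
$a{\left(A \right)} = 7 A$ ($a{\left(A \right)} = A 7 = 7 A$)
$W{\left(O,w \right)} = \frac{3 + w}{-14 + O}$ ($W{\left(O,w \right)} = \frac{w + \frac{1}{2} \cdot 6}{O + 7 \left(-2\right)} = \frac{w + 3}{O - 14} = \frac{3 + w}{-14 + O}$)
$\frac{W{\left(35,V{\left(-7,3 \right)} \right)} + 1037}{-1964 - 2363} = \frac{\frac{3 - 7}{-14 + 35} + 1037}{-1964 - 2363} = \frac{\frac{1}{21} \left(-4\right) + 1037}{-4327} = \left(\frac{1}{21} \left(-4\right) + 1037\right) \left(- \frac{1}{4327}\right) = \left(- \frac{4}{21} + 1037\right) \left(- \frac{1}{4327}\right) = \frac{21773}{21} \left(- \frac{1}{4327}\right) = - \frac{21773}{90867}$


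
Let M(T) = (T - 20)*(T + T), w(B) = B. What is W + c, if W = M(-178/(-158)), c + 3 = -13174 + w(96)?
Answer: -81903919/6241 ≈ -13124.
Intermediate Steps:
M(T) = 2*T*(-20 + T) (M(T) = (-20 + T)*(2*T) = 2*T*(-20 + T))
c = -13081 (c = -3 + (-13174 + 96) = -3 - 13078 = -13081)
W = -265398/6241 (W = 2*(-178/(-158))*(-20 - 178/(-158)) = 2*(-178*(-1/158))*(-20 - 178*(-1/158)) = 2*(89/79)*(-20 + 89/79) = 2*(89/79)*(-1491/79) = -265398/6241 ≈ -42.525)
W + c = -265398/6241 - 13081 = -81903919/6241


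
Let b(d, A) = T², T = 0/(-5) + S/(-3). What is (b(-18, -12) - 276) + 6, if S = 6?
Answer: -266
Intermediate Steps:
T = -2 (T = 0/(-5) + 6/(-3) = 0*(-⅕) + 6*(-⅓) = 0 - 2 = -2)
b(d, A) = 4 (b(d, A) = (-2)² = 4)
(b(-18, -12) - 276) + 6 = (4 - 276) + 6 = -272 + 6 = -266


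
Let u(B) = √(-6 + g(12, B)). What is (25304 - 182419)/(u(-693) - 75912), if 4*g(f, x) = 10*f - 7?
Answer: 47707655520/23050526887 + 314230*√89/23050526887 ≈ 2.0698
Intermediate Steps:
g(f, x) = -7/4 + 5*f/2 (g(f, x) = (10*f - 7)/4 = (-7 + 10*f)/4 = -7/4 + 5*f/2)
u(B) = √89/2 (u(B) = √(-6 + (-7/4 + (5/2)*12)) = √(-6 + (-7/4 + 30)) = √(-6 + 113/4) = √(89/4) = √89/2)
(25304 - 182419)/(u(-693) - 75912) = (25304 - 182419)/(√89/2 - 75912) = -157115/(-75912 + √89/2)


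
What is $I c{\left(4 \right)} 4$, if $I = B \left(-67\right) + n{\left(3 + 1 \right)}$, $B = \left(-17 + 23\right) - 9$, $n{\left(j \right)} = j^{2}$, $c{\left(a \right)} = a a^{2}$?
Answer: $55552$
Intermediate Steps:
$c{\left(a \right)} = a^{3}$
$B = -3$ ($B = 6 - 9 = -3$)
$I = 217$ ($I = \left(-3\right) \left(-67\right) + \left(3 + 1\right)^{2} = 201 + 4^{2} = 201 + 16 = 217$)
$I c{\left(4 \right)} 4 = 217 \cdot 4^{3} \cdot 4 = 217 \cdot 64 \cdot 4 = 217 \cdot 256 = 55552$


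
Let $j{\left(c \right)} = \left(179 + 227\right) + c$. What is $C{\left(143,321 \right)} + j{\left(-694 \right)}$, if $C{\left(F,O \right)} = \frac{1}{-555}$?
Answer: $- \frac{159841}{555} \approx -288.0$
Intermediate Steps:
$C{\left(F,O \right)} = - \frac{1}{555}$
$j{\left(c \right)} = 406 + c$
$C{\left(143,321 \right)} + j{\left(-694 \right)} = - \frac{1}{555} + \left(406 - 694\right) = - \frac{1}{555} - 288 = - \frac{159841}{555}$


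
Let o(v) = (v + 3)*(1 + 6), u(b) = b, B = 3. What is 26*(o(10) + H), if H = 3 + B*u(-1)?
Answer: 2366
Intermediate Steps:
H = 0 (H = 3 + 3*(-1) = 3 - 3 = 0)
o(v) = 21 + 7*v (o(v) = (3 + v)*7 = 21 + 7*v)
26*(o(10) + H) = 26*((21 + 7*10) + 0) = 26*((21 + 70) + 0) = 26*(91 + 0) = 26*91 = 2366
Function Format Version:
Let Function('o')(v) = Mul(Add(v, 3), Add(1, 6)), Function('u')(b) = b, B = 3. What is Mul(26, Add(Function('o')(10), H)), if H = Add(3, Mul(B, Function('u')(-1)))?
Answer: 2366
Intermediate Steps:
H = 0 (H = Add(3, Mul(3, -1)) = Add(3, -3) = 0)
Function('o')(v) = Add(21, Mul(7, v)) (Function('o')(v) = Mul(Add(3, v), 7) = Add(21, Mul(7, v)))
Mul(26, Add(Function('o')(10), H)) = Mul(26, Add(Add(21, Mul(7, 10)), 0)) = Mul(26, Add(Add(21, 70), 0)) = Mul(26, Add(91, 0)) = Mul(26, 91) = 2366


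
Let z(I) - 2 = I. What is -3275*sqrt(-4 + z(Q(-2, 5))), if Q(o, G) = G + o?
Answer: -3275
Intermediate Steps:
z(I) = 2 + I
-3275*sqrt(-4 + z(Q(-2, 5))) = -3275*sqrt(-4 + (2 + (5 - 2))) = -3275*sqrt(-4 + (2 + 3)) = -3275*sqrt(-4 + 5) = -3275*sqrt(1) = -3275*1 = -3275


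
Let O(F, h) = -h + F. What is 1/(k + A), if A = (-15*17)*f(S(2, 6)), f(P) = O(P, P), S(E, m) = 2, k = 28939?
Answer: 1/28939 ≈ 3.4555e-5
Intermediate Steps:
O(F, h) = F - h
f(P) = 0 (f(P) = P - P = 0)
A = 0 (A = -15*17*0 = -255*0 = 0)
1/(k + A) = 1/(28939 + 0) = 1/28939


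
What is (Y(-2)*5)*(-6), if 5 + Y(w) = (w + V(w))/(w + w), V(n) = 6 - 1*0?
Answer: 180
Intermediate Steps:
V(n) = 6 (V(n) = 6 + 0 = 6)
Y(w) = -5 + (6 + w)/(2*w) (Y(w) = -5 + (w + 6)/(w + w) = -5 + (6 + w)/((2*w)) = -5 + (6 + w)*(1/(2*w)) = -5 + (6 + w)/(2*w))
(Y(-2)*5)*(-6) = ((-9/2 + 3/(-2))*5)*(-6) = ((-9/2 + 3*(-1/2))*5)*(-6) = ((-9/2 - 3/2)*5)*(-6) = -6*5*(-6) = -30*(-6) = 180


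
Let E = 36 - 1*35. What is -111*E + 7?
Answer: -104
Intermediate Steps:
E = 1 (E = 36 - 35 = 1)
-111*E + 7 = -111*1 + 7 = -111 + 7 = -104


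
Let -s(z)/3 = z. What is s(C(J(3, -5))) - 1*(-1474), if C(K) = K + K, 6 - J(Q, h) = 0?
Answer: 1438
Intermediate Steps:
J(Q, h) = 6 (J(Q, h) = 6 - 1*0 = 6 + 0 = 6)
C(K) = 2*K
s(z) = -3*z
s(C(J(3, -5))) - 1*(-1474) = -6*6 - 1*(-1474) = -3*12 + 1474 = -36 + 1474 = 1438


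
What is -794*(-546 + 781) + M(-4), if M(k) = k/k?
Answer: -186589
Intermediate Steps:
M(k) = 1
-794*(-546 + 781) + M(-4) = -794*(-546 + 781) + 1 = -794*235 + 1 = -186590 + 1 = -186589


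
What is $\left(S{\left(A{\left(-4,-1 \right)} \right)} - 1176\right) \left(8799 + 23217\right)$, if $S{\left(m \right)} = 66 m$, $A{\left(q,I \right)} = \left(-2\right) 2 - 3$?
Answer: $-52442208$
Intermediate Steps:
$A{\left(q,I \right)} = -7$ ($A{\left(q,I \right)} = -4 - 3 = -7$)
$\left(S{\left(A{\left(-4,-1 \right)} \right)} - 1176\right) \left(8799 + 23217\right) = \left(66 \left(-7\right) - 1176\right) \left(8799 + 23217\right) = \left(-462 - 1176\right) 32016 = \left(-1638\right) 32016 = -52442208$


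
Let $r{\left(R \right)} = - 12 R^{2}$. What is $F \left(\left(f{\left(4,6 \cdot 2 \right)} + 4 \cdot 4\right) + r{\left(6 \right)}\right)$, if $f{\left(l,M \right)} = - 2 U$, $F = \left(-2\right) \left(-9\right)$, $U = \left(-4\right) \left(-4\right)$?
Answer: $-8064$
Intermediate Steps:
$U = 16$
$F = 18$
$f{\left(l,M \right)} = -32$ ($f{\left(l,M \right)} = \left(-2\right) 16 = -32$)
$F \left(\left(f{\left(4,6 \cdot 2 \right)} + 4 \cdot 4\right) + r{\left(6 \right)}\right) = 18 \left(\left(-32 + 4 \cdot 4\right) - 12 \cdot 6^{2}\right) = 18 \left(\left(-32 + 16\right) - 432\right) = 18 \left(-16 - 432\right) = 18 \left(-448\right) = -8064$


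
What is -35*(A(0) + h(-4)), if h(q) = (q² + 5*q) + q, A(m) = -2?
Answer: 350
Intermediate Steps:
h(q) = q² + 6*q
-35*(A(0) + h(-4)) = -35*(-2 - 4*(6 - 4)) = -35*(-2 - 4*2) = -35*(-2 - 8) = -35*(-10) = 350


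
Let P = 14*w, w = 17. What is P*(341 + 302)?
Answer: 153034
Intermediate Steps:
P = 238 (P = 14*17 = 238)
P*(341 + 302) = 238*(341 + 302) = 238*643 = 153034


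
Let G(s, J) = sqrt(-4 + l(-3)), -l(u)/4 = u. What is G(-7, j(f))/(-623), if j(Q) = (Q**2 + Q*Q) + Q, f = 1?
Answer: -2*sqrt(2)/623 ≈ -0.0045400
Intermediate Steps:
j(Q) = Q + 2*Q**2 (j(Q) = (Q**2 + Q**2) + Q = 2*Q**2 + Q = Q + 2*Q**2)
l(u) = -4*u
G(s, J) = 2*sqrt(2) (G(s, J) = sqrt(-4 - 4*(-3)) = sqrt(-4 + 12) = sqrt(8) = 2*sqrt(2))
G(-7, j(f))/(-623) = (2*sqrt(2))/(-623) = (2*sqrt(2))*(-1/623) = -2*sqrt(2)/623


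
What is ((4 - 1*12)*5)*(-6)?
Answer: 240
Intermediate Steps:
((4 - 1*12)*5)*(-6) = ((4 - 12)*5)*(-6) = -8*5*(-6) = -40*(-6) = 240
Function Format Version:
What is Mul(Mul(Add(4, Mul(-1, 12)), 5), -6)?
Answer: 240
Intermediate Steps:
Mul(Mul(Add(4, Mul(-1, 12)), 5), -6) = Mul(Mul(Add(4, -12), 5), -6) = Mul(Mul(-8, 5), -6) = Mul(-40, -6) = 240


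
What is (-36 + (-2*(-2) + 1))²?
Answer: 961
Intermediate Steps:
(-36 + (-2*(-2) + 1))² = (-36 + (4 + 1))² = (-36 + 5)² = (-31)² = 961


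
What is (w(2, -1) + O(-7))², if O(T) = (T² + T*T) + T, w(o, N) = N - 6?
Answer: 7056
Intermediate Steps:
w(o, N) = -6 + N
O(T) = T + 2*T² (O(T) = (T² + T²) + T = 2*T² + T = T + 2*T²)
(w(2, -1) + O(-7))² = ((-6 - 1) - 7*(1 + 2*(-7)))² = (-7 - 7*(1 - 14))² = (-7 - 7*(-13))² = (-7 + 91)² = 84² = 7056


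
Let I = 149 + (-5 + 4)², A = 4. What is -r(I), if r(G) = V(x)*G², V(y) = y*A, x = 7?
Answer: -630000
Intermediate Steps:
I = 150 (I = 149 + (-1)² = 149 + 1 = 150)
V(y) = 4*y (V(y) = y*4 = 4*y)
r(G) = 28*G² (r(G) = (4*7)*G² = 28*G²)
-r(I) = -28*150² = -28*22500 = -1*630000 = -630000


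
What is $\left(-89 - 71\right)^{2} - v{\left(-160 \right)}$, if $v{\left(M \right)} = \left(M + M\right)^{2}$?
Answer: $-76800$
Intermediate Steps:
$v{\left(M \right)} = 4 M^{2}$ ($v{\left(M \right)} = \left(2 M\right)^{2} = 4 M^{2}$)
$\left(-89 - 71\right)^{2} - v{\left(-160 \right)} = \left(-89 - 71\right)^{2} - 4 \left(-160\right)^{2} = \left(-160\right)^{2} - 4 \cdot 25600 = 25600 - 102400 = -76800$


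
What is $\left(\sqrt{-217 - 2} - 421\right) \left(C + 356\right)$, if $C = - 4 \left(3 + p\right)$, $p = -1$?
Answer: $-146508 + 348 i \sqrt{219} \approx -1.4651 \cdot 10^{5} + 5149.9 i$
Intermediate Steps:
$C = -8$ ($C = - 4 \left(3 - 1\right) = \left(-4\right) 2 = -8$)
$\left(\sqrt{-217 - 2} - 421\right) \left(C + 356\right) = \left(\sqrt{-217 - 2} - 421\right) \left(-8 + 356\right) = \left(\sqrt{-219} - 421\right) 348 = \left(i \sqrt{219} - 421\right) 348 = \left(-421 + i \sqrt{219}\right) 348 = -146508 + 348 i \sqrt{219}$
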